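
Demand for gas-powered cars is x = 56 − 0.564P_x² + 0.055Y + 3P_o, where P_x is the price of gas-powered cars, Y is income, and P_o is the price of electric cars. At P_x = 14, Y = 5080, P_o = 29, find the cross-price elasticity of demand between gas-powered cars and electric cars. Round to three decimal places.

0.279

Substituting, x = 56 − 0.564(14)² + 0.055(5080) + 3(29) = 56 − 110.544 + 279.4 + 87 = 311.856.
∂x/∂P_o = +3, so E_xy = 3·(29/311.856) ≈ 0.279.
E_xy > 0: the goods are substitutes.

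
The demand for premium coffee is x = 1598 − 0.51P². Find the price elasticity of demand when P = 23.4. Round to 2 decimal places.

-0.42

At P = 23.4, x = 1318.7444.
dx/dP = −2·0.51·P = −23.868.
Point elasticity E = (dx/dP)·(P/x) = -23.868 × 23.4/1318.7444 ≈ -0.42.
|E| < 1, so demand is inelastic at this price.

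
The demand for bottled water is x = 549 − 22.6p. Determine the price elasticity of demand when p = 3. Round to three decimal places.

At p = 3, x = 481.2.
dx/dp = −22.6.
Point elasticity E = (dx/dp)·(p/x) = -22.6 × 3/481.2 ≈ -0.141.
|E| < 1, so demand is inelastic at this price.

-0.141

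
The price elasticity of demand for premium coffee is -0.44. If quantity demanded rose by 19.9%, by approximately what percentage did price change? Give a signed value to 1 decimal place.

%ΔQ ≈ E × %ΔP ⇒ %ΔP = %ΔQ / E = (19.9%)/(-0.44) ≈ -45.2%.

-45.2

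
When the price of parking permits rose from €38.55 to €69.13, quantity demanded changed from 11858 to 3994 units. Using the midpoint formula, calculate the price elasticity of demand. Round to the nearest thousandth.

-1.747

%Δq = (3994 − 11858)/[(11858 + 3994)/2] = -7864/7926 ≈ -0.9922.
%ΔP = (69.13 − 38.55)/[(38.55 + 69.13)/2] = 30.58/53.84 ≈ 0.5680.
Arc elasticity E = %Δq/%ΔP ≈ -0.9922/0.5680 ≈ -1.747.
|E| > 1: demand is elastic over this range.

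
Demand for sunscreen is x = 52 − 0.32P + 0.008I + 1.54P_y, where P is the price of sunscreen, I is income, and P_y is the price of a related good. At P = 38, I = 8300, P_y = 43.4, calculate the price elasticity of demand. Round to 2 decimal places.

-0.07

x = 52 − 0.32(38) + 0.008(8300) + 1.54(43.4) = 52 − 12.16 + 66.4 + 66.836 = 173.076.
∂x/∂P = −0.32, so E_p = (−0.32)·(38/173.076) ≈ -0.07.
|E_p| < 1: demand is inelastic.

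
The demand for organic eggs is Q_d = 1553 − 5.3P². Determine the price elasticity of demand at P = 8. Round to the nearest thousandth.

At P = 8, Q_d = 1213.8.
dQ_d/dP = −2·5.3·P = −84.8.
Point elasticity E = (dQ_d/dP)·(P/Q_d) = -84.8 × 8/1213.8 ≈ -0.559.
|E| < 1, so demand is inelastic at this price.

-0.559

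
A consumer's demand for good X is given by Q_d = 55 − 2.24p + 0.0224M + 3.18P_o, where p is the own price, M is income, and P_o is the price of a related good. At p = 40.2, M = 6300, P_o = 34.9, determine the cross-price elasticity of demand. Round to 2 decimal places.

Evaluating quantity at (p, M, P_o) gives Q_d = 55 − 2.24(40.2) + 0.0224(6300) + 3.18(34.9) = 55 − 90.048 + 141.12 + 110.982 = 217.054.
∂Q_d/∂P_o = +3.18, so E_xy = 3.18·(34.9/217.054) ≈ 0.51.
E_xy > 0: the goods are substitutes.

0.51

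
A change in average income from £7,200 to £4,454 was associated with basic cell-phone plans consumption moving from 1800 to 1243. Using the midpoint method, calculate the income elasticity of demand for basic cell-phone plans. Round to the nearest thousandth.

0.777

%ΔQ = (1243 − 1800)/[(1800+1243)/2] = -557/1521.5 ≈ -0.3661.
%ΔY = (4,454 − 7,200)/[(7,200+4,454)/2] = -2746/5827 ≈ -0.4713.
E_I = %ΔQ/%ΔY ≈ 0.777.
E_I ∈ (0,1): normal good (necessity).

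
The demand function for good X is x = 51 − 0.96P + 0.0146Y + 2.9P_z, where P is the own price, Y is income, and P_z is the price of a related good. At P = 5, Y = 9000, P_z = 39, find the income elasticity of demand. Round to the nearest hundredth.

0.45

First evaluate x: 51 − 0.96(5) + 0.0146(9000) + 2.9(39) = 51 − 4.8 + 131.4 + 113.1 = 290.7.
∂x/∂Y = +0.0146, so E_I = 0.0146·(9000/290.7) ≈ 0.45.
E_I ∈ (0,1): normal good (necessity).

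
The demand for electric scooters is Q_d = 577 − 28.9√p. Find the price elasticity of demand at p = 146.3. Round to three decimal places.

At p = 146.3, Q_d = 227.4414.
dQ_d/dp = −28.9/(2√p) = −28.9/(2·12.0955).
Point elasticity E = (dQ_d/dp)·(p/Q_d) = -1.1947 × 146.3/227.4414 ≈ -0.768.
|E| < 1, so demand is inelastic at this price.

-0.768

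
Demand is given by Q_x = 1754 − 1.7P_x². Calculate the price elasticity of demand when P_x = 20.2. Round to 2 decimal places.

At P_x = 20.2, Q_x = 1060.332.
dQ_x/dP_x = −2·1.7·P_x = −68.68.
Point elasticity E = (dQ_x/dP_x)·(P_x/Q_x) = -68.68 × 20.2/1060.332 ≈ -1.31.
|E| > 1, so demand is elastic at this price.

-1.31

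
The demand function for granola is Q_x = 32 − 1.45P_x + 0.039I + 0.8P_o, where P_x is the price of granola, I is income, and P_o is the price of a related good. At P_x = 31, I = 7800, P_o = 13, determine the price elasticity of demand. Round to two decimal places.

Q_x = 32 − 1.45(31) + 0.039(7800) + 0.8(13) = 32 − 44.95 + 304.2 + 10.4 = 301.65.
∂Q_x/∂P_x = −1.45, so E_p = (−1.45)·(31/301.65) ≈ -0.15.
|E_p| < 1: demand is inelastic.

-0.15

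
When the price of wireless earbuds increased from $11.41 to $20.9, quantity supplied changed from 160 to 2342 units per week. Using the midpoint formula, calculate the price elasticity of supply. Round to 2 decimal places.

%ΔQ = (2342 − 160)/[(160 + 2342)/2] = 2182/1251 ≈ 1.7442.
%Δp = (20.9 − 11.41)/[(11.41 + 20.9)/2] = 9.49/16.155 ≈ 0.5874.
Arc elasticity E = %ΔQ/%Δp ≈ 1.7442/0.5874 ≈ 2.97.
|E| > 1: supply is elastic over this range.

2.97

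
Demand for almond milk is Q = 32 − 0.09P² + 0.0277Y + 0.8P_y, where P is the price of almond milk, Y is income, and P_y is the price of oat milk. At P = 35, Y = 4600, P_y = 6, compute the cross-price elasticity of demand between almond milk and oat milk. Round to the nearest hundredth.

0.09

Evaluating quantity at (P, Y, P_y) gives Q = 32 − 0.09(35)² + 0.0277(4600) + 0.8(6) = 32 − 110.25 + 127.42 + 4.8 = 53.97.
∂Q/∂P_y = +0.8, so E_xy = 0.8·(6/53.97) ≈ 0.09.
E_xy > 0: the goods are substitutes.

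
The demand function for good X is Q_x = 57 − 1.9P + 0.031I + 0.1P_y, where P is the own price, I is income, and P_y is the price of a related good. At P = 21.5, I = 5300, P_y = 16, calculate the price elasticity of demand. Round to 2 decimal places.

-0.22

Evaluating quantity at (P, I, P_y) gives Q_x = 57 − 1.9(21.5) + 0.031(5300) + 0.1(16) = 57 − 40.85 + 164.3 + 1.6 = 182.05.
∂Q_x/∂P = −1.9, so E_p = (−1.9)·(21.5/182.05) ≈ -0.22.
|E_p| < 1: demand is inelastic.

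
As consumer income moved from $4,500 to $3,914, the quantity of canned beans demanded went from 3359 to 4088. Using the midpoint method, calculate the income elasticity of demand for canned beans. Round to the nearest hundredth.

-1.41

%ΔQ = (4088 − 3359)/[(3359+4088)/2] = 729/3723.5 ≈ 0.1958.
%ΔM = (3,914 − 4,500)/[(4,500+3,914)/2] = -586/4207 ≈ -0.1393.
E_I = %ΔQ/%ΔM ≈ -1.41.
E_I < 0: inferior good.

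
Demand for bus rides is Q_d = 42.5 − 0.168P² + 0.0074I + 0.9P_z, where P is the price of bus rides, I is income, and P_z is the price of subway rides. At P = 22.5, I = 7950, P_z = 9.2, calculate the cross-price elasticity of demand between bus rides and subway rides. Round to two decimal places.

0.34

First evaluate Q_d: 42.5 − 0.168(22.5)² + 0.0074(7950) + 0.9(9.2) = 42.5 − 85.05 + 58.83 + 8.28 = 24.56.
∂Q_d/∂P_z = +0.9, so E_xy = 0.9·(9.2/24.56) ≈ 0.34.
E_xy > 0: the goods are substitutes.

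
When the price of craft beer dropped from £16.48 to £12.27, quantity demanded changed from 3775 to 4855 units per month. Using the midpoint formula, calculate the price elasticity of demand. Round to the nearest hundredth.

-0.85

%Δq = (4855 − 3775)/[(3775 + 4855)/2] = 1080/4315 ≈ 0.2503.
%Δp = (12.27 − 16.48)/[(16.48 + 12.27)/2] = -4.21/14.375 ≈ -0.2929.
Arc elasticity E = %Δq/%Δp ≈ 0.2503/-0.2929 ≈ -0.85.
|E| < 1: demand is inelastic over this range.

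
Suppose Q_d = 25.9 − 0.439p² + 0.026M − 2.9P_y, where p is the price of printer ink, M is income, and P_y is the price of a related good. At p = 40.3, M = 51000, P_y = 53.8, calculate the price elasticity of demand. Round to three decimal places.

First evaluate Q_d: 25.9 − 0.439(40.3)² + 0.026(51000) − 2.9(53.8) = 25.9 − 712.9755 + 1326 − 156.02 = 482.9045.
∂Q_d/∂p = −2·0.439·p = -35.3834, so E_p = -35.3834·(40.3/482.9045) ≈ -2.953.
|E_p| > 1: demand is elastic.

-2.953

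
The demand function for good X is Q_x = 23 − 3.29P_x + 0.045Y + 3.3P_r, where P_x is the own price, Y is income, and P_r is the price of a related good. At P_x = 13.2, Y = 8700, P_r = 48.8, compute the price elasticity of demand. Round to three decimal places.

-0.082

Evaluating quantity at (P_x, Y, P_r) gives Q_x = 23 − 3.29(13.2) + 0.045(8700) + 3.3(48.8) = 23 − 43.428 + 391.5 + 161.04 = 532.112.
∂Q_x/∂P_x = −3.29, so E_p = (−3.29)·(13.2/532.112) ≈ -0.082.
|E_p| < 1: demand is inelastic.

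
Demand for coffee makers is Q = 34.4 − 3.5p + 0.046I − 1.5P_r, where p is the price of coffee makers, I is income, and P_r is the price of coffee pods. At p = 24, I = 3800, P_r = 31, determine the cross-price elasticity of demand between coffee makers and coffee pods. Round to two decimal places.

-0.59

At the given point, Q = 34.4 − 3.5(24) + 0.046(3800) − 1.5(31) = 34.4 − 84 + 174.8 − 46.5 = 78.7.
∂Q/∂P_r = −1.5, so E_xy = -1.5·(31/78.7) ≈ -0.59.
E_xy < 0: the goods are complements.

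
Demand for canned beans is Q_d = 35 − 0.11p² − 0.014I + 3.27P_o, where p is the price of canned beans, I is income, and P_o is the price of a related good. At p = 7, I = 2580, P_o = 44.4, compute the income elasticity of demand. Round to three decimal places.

-0.260

At the given point, Q_d = 35 − 0.11(7)² − 0.014(2580) + 3.27(44.4) = 35 − 5.39 − 36.12 + 145.188 = 138.678.
∂Q_d/∂I = −0.014, so E_I = -0.014·(2580/138.678) ≈ -0.260.
E_I < 0: inferior good.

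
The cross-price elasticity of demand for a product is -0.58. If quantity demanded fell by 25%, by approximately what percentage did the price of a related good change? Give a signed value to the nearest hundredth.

%ΔQ ≈ E × %ΔP_y ⇒ %ΔP_y = %ΔQ / E = (-25%)/(-0.58) ≈ 43.10%.

43.10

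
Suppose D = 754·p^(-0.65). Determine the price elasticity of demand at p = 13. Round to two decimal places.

-0.65

For a Cobb–Douglas (constant-elasticity) form D = A·p^α·…, the elasticity with respect to p equals the exponent α at every point.
Here the exponent on p is -0.65, so the price elasticity of demand is -0.65.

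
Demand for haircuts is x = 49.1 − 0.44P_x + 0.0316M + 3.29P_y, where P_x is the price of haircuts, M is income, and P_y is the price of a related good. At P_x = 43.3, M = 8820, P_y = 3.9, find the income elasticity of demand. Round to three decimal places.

0.867

First evaluate x: 49.1 − 0.44(43.3) + 0.0316(8820) + 3.29(3.9) = 49.1 − 19.052 + 278.712 + 12.831 = 321.591.
∂x/∂M = +0.0316, so E_I = 0.0316·(8820/321.591) ≈ 0.867.
E_I ∈ (0,1): normal good (necessity).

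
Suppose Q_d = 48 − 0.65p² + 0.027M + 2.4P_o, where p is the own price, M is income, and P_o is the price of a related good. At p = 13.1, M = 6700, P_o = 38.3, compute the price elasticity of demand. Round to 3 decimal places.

-1.066

At the given point, Q_d = 48 − 0.65(13.1)² + 0.027(6700) + 2.4(38.3) = 48 − 111.5465 + 180.9 + 91.92 = 209.2735.
∂Q_d/∂p = −2·0.65·p = -17.03, so E_p = -17.03·(13.1/209.2735) ≈ -1.066.
|E_p| > 1: demand is elastic.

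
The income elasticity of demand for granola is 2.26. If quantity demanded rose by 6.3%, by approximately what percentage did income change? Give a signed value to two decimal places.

2.79

%ΔQ ≈ E × %ΔI ⇒ %ΔI = %ΔQ / E = (6.3%)/(2.26) ≈ 2.79%.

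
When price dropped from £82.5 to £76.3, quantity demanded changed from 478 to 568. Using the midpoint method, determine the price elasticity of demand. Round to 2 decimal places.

%Δq = (568 − 478)/[(478 + 568)/2] = 90/523 ≈ 0.1721.
%ΔP = (76.3 − 82.5)/[(82.5 + 76.3)/2] = -6.2/79.4 ≈ -0.0781.
Arc elasticity E = %Δq/%ΔP ≈ 0.1721/-0.0781 ≈ -2.20.
|E| > 1: demand is elastic over this range.

-2.20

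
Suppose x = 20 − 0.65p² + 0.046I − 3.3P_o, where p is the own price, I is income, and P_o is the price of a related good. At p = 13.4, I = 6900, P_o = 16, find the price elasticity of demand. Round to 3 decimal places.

At the given point, x = 20 − 0.65(13.4)² + 0.046(6900) − 3.3(16) = 20 − 116.714 + 317.4 − 52.8 = 167.886.
∂x/∂p = −2·0.65·p = -17.42, so E_p = -17.42·(13.4/167.886) ≈ -1.390.
|E_p| > 1: demand is elastic.

-1.390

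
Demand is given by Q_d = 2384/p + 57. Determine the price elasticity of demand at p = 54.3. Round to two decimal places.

At p = 54.3, Q_d = 100.9042.
dQ_d/dp = −2384/p² = −0.8085.
Point elasticity E = (dQ_d/dp)·(p/Q_d) = -0.8085 × 54.3/100.9042 ≈ -0.44.
|E| < 1, so demand is inelastic at this price.

-0.44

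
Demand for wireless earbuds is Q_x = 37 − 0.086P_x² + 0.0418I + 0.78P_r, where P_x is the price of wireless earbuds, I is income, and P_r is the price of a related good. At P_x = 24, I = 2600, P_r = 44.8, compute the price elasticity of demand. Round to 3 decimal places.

-0.756

Substituting, Q_x = 37 − 0.086(24)² + 0.0418(2600) + 0.78(44.8) = 37 − 49.536 + 108.68 + 34.944 = 131.088.
∂Q_x/∂P_x = −2·0.086·P_x = -4.128, so E_p = -4.128·(24/131.088) ≈ -0.756.
|E_p| < 1: demand is inelastic.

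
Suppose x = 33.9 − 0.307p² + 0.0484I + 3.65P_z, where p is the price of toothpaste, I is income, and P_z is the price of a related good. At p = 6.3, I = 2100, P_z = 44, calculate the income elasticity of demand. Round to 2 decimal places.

x = 33.9 − 0.307(6.3)² + 0.0484(2100) + 3.65(44) = 33.9 − 12.1848 + 101.64 + 160.6 = 283.9552.
∂x/∂I = +0.0484, so E_I = 0.0484·(2100/283.9552) ≈ 0.36.
E_I ∈ (0,1): normal good (necessity).

0.36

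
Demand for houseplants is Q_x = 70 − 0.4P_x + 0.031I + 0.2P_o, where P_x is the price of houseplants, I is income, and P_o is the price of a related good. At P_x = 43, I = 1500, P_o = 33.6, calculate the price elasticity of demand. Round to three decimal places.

At the given point, Q_x = 70 − 0.4(43) + 0.031(1500) + 0.2(33.6) = 70 − 17.2 + 46.5 + 6.72 = 106.02.
∂Q_x/∂P_x = −0.4, so E_p = (−0.4)·(43/106.02) ≈ -0.162.
|E_p| < 1: demand is inelastic.

-0.162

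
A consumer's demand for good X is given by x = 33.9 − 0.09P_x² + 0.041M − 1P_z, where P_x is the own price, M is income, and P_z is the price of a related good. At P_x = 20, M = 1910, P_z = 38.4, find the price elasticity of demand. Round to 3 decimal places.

-1.904

Substituting, x = 33.9 − 0.09(20)² + 0.041(1910) − 1(38.4) = 33.9 − 36 + 78.31 − 38.4 = 37.81.
∂x/∂P_x = −2·0.09·P_x = -3.6, so E_p = -3.6·(20/37.81) ≈ -1.904.
|E_p| > 1: demand is elastic.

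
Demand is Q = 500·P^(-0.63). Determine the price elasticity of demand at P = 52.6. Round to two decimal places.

-0.63

For a Cobb–Douglas (constant-elasticity) form Q = A·P^α·…, the elasticity with respect to P equals the exponent α at every point.
Here the exponent on P is -0.63, so the price elasticity of demand is -0.63.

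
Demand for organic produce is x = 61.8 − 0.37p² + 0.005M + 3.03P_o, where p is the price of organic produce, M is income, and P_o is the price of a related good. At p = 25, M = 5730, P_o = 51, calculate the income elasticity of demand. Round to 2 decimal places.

First evaluate x: 61.8 − 0.37(25)² + 0.005(5730) + 3.03(51) = 61.8 − 231.25 + 28.65 + 154.53 = 13.73.
∂x/∂M = +0.005, so E_I = 0.005·(5730/13.73) ≈ 2.09.
E_I > 1: normal good (luxury).

2.09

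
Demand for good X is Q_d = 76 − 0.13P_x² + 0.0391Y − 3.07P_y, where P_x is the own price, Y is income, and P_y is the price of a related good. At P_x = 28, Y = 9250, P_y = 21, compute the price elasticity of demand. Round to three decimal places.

Q_d = 76 − 0.13(28)² + 0.0391(9250) − 3.07(21) = 76 − 101.92 + 361.675 − 64.47 = 271.285.
∂Q_d/∂P_x = −2·0.13·P_x = -7.28, so E_p = -7.28·(28/271.285) ≈ -0.751.
|E_p| < 1: demand is inelastic.

-0.751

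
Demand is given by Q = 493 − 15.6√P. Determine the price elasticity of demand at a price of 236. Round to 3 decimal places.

At P = 236, Q = 253.3483.
dQ/dP = −15.6/(2√P) = −15.6/(2·15.3623).
Point elasticity E = (dQ/dP)·(P/Q) = -0.5077 × 236/253.3483 ≈ -0.473.
|E| < 1, so demand is inelastic at this price.

-0.473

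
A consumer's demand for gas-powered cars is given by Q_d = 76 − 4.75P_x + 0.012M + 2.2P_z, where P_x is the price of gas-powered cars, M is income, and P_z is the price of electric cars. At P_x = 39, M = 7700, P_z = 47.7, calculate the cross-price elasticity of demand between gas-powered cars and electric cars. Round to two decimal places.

Substituting, Q_d = 76 − 4.75(39) + 0.012(7700) + 2.2(47.7) = 76 − 185.25 + 92.4 + 104.94 = 88.09.
∂Q_d/∂P_z = +2.2, so E_xy = 2.2·(47.7/88.09) ≈ 1.19.
E_xy > 0: the goods are substitutes.

1.19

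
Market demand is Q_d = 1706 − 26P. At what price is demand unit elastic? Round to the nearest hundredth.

32.81

For linear demand Q_d = a − bP, E = −bP/(a − bP). |E| = 1 ⇒ bP = a − bP ⇒ P = a/(2b).
P = 1706/(2·26) ≈ 32.81.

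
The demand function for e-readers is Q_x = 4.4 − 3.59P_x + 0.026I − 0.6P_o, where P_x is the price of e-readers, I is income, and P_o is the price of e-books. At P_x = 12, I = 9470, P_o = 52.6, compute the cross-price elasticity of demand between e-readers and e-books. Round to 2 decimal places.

-0.18

At the given point, Q_x = 4.4 − 3.59(12) + 0.026(9470) − 0.6(52.6) = 4.4 − 43.08 + 246.22 − 31.56 = 175.98.
∂Q_x/∂P_o = −0.6, so E_xy = -0.6·(52.6/175.98) ≈ -0.18.
E_xy < 0: the goods are complements.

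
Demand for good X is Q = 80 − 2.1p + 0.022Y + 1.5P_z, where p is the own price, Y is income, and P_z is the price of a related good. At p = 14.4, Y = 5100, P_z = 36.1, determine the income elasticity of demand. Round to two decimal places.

0.52

At the given point, Q = 80 − 2.1(14.4) + 0.022(5100) + 1.5(36.1) = 80 − 30.24 + 112.2 + 54.15 = 216.11.
∂Q/∂Y = +0.022, so E_I = 0.022·(5100/216.11) ≈ 0.52.
E_I ∈ (0,1): normal good (necessity).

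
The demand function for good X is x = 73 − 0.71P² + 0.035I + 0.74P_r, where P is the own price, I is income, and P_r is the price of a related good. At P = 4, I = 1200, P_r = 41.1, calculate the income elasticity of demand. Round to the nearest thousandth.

x = 73 − 0.71(4)² + 0.035(1200) + 0.74(41.1) = 73 − 11.36 + 42 + 30.414 = 134.054.
∂x/∂I = +0.035, so E_I = 0.035·(1200/134.054) ≈ 0.313.
E_I ∈ (0,1): normal good (necessity).

0.313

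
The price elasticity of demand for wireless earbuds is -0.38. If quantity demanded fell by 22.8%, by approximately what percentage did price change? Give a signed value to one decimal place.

60.0

%ΔQ ≈ E × %ΔP ⇒ %ΔP = %ΔQ / E = (-22.8%)/(-0.38) = 60.0%.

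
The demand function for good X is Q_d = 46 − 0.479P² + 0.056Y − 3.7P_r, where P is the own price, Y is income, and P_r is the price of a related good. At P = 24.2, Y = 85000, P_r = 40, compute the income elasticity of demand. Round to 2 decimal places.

1.09

Substituting, Q_d = 46 − 0.479(24.2)² + 0.056(85000) − 3.7(40) = 46 − 280.5216 + 4760 − 148 = 4377.4784.
∂Q_d/∂Y = +0.056, so E_I = 0.056·(85000/4377.4784) ≈ 1.09.
E_I > 1: normal good (luxury).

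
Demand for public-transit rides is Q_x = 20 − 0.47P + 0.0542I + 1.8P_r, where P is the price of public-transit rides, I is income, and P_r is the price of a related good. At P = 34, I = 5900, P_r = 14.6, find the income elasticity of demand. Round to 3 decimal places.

First evaluate Q_x: 20 − 0.47(34) + 0.0542(5900) + 1.8(14.6) = 20 − 15.98 + 319.78 + 26.28 = 350.08.
∂Q_x/∂I = +0.0542, so E_I = 0.0542·(5900/350.08) ≈ 0.913.
E_I ∈ (0,1): normal good (necessity).

0.913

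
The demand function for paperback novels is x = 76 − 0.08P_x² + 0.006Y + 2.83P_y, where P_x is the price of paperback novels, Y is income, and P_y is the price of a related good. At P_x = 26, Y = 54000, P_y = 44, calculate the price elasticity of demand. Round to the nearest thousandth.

x = 76 − 0.08(26)² + 0.006(54000) + 2.83(44) = 76 − 54.08 + 324 + 124.52 = 470.44.
∂x/∂P_x = −2·0.08·P_x = -4.16, so E_p = -4.16·(26/470.44) ≈ -0.230.
|E_p| < 1: demand is inelastic.

-0.230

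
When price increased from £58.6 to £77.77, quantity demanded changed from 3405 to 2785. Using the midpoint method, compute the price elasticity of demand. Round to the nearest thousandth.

%ΔQ = (2785 − 3405)/[(3405 + 2785)/2] = -620/3095 ≈ -0.2003.
%ΔP = (77.77 − 58.6)/[(58.6 + 77.77)/2] = 19.17/68.185 ≈ 0.2811.
Arc elasticity E = %ΔQ/%ΔP ≈ -0.2003/0.2811 ≈ -0.713.
|E| < 1: demand is inelastic over this range.

-0.713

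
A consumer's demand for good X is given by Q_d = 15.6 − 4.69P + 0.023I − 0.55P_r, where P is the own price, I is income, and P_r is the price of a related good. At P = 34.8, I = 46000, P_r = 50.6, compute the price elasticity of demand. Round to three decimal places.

First evaluate Q_d: 15.6 − 4.69(34.8) + 0.023(46000) − 0.55(50.6) = 15.6 − 163.212 + 1058 − 27.83 = 882.558.
∂Q_d/∂P = −4.69, so E_p = (−4.69)·(34.8/882.558) ≈ -0.185.
|E_p| < 1: demand is inelastic.

-0.185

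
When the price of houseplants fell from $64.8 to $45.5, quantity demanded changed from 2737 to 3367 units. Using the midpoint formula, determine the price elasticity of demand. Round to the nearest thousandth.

-0.590

%Δq = (3367 − 2737)/[(2737 + 3367)/2] = 630/3052 ≈ 0.2064.
%Δp = (45.5 − 64.8)/[(64.8 + 45.5)/2] = -19.3/55.15 ≈ -0.3500.
Arc elasticity E = %Δq/%Δp ≈ 0.2064/-0.3500 ≈ -0.590.
|E| < 1: demand is inelastic over this range.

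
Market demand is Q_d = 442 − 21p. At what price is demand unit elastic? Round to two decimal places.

For linear demand Q_d = a − bp, E = −bp/(a − bp). |E| = 1 ⇒ bp = a − bp ⇒ p = a/(2b).
p = 442/(2·21) ≈ 10.52.

10.52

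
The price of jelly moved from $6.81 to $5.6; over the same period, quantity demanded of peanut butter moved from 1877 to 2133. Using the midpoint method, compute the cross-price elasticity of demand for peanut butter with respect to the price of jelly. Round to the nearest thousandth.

-0.655

%ΔQ_x = (2133 − 1877)/[(1877+2133)/2] = 256/2005 ≈ 0.1277.
%ΔP_y = (5.6 − 6.81)/[(6.81+5.6)/2] ≈ -0.1950.
E_xy = 0.1277/-0.1950 ≈ -0.655.
E_xy < 0, so peanut butter and jelly are complements.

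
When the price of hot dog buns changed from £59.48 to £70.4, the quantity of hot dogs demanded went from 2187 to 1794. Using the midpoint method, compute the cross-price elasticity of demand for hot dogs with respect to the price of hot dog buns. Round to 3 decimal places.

-1.174

%ΔQ_x = (1794 − 2187)/[(2187+1794)/2] = -393/1990.5 ≈ -0.1974.
%ΔP_y = (70.4 − 59.48)/[(59.48+70.4)/2] ≈ 0.1682.
E_xy = -0.1974/0.1682 ≈ -1.174.
E_xy < 0, so hot dogs and hot dog buns are complements.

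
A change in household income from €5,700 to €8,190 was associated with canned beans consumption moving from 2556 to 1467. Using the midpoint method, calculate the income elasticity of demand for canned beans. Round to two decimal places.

%ΔQ = (1467 − 2556)/[(2556+1467)/2] = -1089/2011.5 ≈ -0.5414.
%ΔI = (8,190 − 5,700)/[(5,700+8,190)/2] = 2490/6945 ≈ 0.3585.
E_I = %ΔQ/%ΔI ≈ -1.51.
E_I < 0: inferior good.

-1.51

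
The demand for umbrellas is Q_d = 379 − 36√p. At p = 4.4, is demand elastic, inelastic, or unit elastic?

inelastic

At p = 4.4, Q_d = 303.4858.
dQ_d/dp = −36/(2√p) = −36/(2·2.0976).
Point elasticity E = (dQ_d/dp)·(p/Q_d) = -8.5812 × 4.4/303.4858 ≈ -0.124.
|E| ≈ 0.124 < 1, so demand is inelastic.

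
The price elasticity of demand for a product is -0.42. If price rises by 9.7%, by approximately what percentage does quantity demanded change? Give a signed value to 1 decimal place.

%ΔQ ≈ E × %ΔP = (-0.42) × (9.7%) ≈ -4.1%.

-4.1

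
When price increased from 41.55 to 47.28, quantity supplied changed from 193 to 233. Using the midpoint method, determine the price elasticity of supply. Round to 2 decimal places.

1.46

%ΔQ = (233 − 193)/[(193 + 233)/2] = 40/213 ≈ 0.1878.
%Δp = (47.28 − 41.55)/[(41.55 + 47.28)/2] = 5.73/44.415 ≈ 0.1290.
Arc elasticity E = %ΔQ/%Δp ≈ 0.1878/0.1290 ≈ 1.46.
|E| > 1: supply is elastic over this range.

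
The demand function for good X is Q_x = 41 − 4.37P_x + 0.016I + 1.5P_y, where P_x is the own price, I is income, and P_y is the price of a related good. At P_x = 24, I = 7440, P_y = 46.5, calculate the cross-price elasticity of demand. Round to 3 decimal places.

0.558

At the given point, Q_x = 41 − 4.37(24) + 0.016(7440) + 1.5(46.5) = 41 − 104.88 + 119.04 + 69.75 = 124.91.
∂Q_x/∂P_y = +1.5, so E_xy = 1.5·(46.5/124.91) ≈ 0.558.
E_xy > 0: the goods are substitutes.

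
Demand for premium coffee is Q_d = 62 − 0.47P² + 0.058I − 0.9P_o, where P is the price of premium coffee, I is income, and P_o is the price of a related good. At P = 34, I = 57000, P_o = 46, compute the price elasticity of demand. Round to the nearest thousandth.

-0.390

At the given point, Q_d = 62 − 0.47(34)² + 0.058(57000) − 0.9(46) = 62 − 543.32 + 3306 − 41.4 = 2783.28.
∂Q_d/∂P = −2·0.47·P = -31.96, so E_p = -31.96·(34/2783.28) ≈ -0.390.
|E_p| < 1: demand is inelastic.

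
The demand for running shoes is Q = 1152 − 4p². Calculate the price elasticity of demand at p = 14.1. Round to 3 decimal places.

At p = 14.1, Q = 356.76.
dQ/dp = −2·4·p = −112.8.
Point elasticity E = (dQ/dp)·(p/Q) = -112.8 × 14.1/356.76 ≈ -4.458.
|E| > 1, so demand is elastic at this price.

-4.458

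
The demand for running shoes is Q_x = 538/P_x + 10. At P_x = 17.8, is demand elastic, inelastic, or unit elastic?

inelastic

At P_x = 17.8, Q_x = 40.2247.
dQ_x/dP_x = −538/P_x² = −1.698.
Point elasticity E = (dQ_x/dP_x)·(P_x/Q_x) = -1.698 × 17.8/40.2247 ≈ -0.751.
|E| ≈ 0.751 < 1, so demand is inelastic.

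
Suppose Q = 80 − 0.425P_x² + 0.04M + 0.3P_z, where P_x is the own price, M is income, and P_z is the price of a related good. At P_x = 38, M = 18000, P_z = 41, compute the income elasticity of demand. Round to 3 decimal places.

3.625

First evaluate Q: 80 − 0.425(38)² + 0.04(18000) + 0.3(41) = 80 − 613.7 + 720 + 12.3 = 198.6.
∂Q/∂M = +0.04, so E_I = 0.04·(18000/198.6) ≈ 3.625.
E_I > 1: normal good (luxury).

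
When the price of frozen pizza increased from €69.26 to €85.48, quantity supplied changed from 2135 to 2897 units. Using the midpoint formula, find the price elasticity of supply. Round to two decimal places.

1.44

%ΔQ = (2897 − 2135)/[(2135 + 2897)/2] = 762/2516 ≈ 0.3029.
%Δp = (85.48 − 69.26)/[(69.26 + 85.48)/2] = 16.22/77.37 ≈ 0.2096.
Arc elasticity E = %ΔQ/%Δp ≈ 0.3029/0.2096 ≈ 1.44.
|E| > 1: supply is elastic over this range.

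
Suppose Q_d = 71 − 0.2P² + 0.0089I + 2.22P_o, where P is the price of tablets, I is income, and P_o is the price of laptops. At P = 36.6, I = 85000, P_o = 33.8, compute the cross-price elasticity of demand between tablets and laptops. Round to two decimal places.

0.12

At the given point, Q_d = 71 − 0.2(36.6)² + 0.0089(85000) + 2.22(33.8) = 71 − 267.912 + 756.5 + 75.036 = 634.624.
∂Q_d/∂P_o = +2.22, so E_xy = 2.22·(33.8/634.624) ≈ 0.12.
E_xy > 0: the goods are substitutes.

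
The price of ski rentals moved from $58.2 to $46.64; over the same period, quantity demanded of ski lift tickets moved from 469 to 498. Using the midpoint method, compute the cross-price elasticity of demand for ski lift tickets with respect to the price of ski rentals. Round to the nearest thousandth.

%ΔQ_x = (498 − 469)/[(469+498)/2] = 29/483.5 ≈ 0.0600.
%ΔP_y = (46.64 − 58.2)/[(58.2+46.64)/2] ≈ -0.2205.
E_xy = 0.0600/-0.2205 ≈ -0.272.
E_xy < 0, so ski lift tickets and ski rentals are complements.

-0.272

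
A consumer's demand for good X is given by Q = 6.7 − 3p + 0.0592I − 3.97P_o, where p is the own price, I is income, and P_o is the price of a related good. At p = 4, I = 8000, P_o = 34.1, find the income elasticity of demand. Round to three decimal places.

Substituting, Q = 6.7 − 3(4) + 0.0592(8000) − 3.97(34.1) = 6.7 − 12 + 473.6 − 135.377 = 332.923.
∂Q/∂I = +0.0592, so E_I = 0.0592·(8000/332.923) ≈ 1.423.
E_I > 1: normal good (luxury).

1.423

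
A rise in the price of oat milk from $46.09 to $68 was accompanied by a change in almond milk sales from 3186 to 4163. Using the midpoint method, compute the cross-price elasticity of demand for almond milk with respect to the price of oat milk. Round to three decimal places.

%ΔQ_x = (4163 − 3186)/[(3186+4163)/2] = 977/3674.5 ≈ 0.2659.
%ΔP_y = (68 − 46.09)/[(46.09+68)/2] ≈ 0.3841.
E_xy = 0.2659/0.3841 ≈ 0.692.
E_xy > 0, so almond milk and oat milk are substitutes.

0.692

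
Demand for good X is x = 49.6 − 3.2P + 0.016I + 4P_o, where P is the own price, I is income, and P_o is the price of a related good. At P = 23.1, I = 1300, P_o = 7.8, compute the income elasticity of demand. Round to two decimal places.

x = 49.6 − 3.2(23.1) + 0.016(1300) + 4(7.8) = 49.6 − 73.92 + 20.8 + 31.2 = 27.68.
∂x/∂I = +0.016, so E_I = 0.016·(1300/27.68) ≈ 0.75.
E_I ∈ (0,1): normal good (necessity).

0.75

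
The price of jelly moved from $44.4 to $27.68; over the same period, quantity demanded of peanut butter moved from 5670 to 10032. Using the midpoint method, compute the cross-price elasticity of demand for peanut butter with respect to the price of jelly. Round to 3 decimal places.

%ΔQ_x = (10032 − 5670)/[(5670+10032)/2] = 4362/7851 ≈ 0.5556.
%ΔP_y = (27.68 − 44.4)/[(44.4+27.68)/2] ≈ -0.4639.
E_xy = 0.5556/-0.4639 ≈ -1.198.
E_xy < 0, so peanut butter and jelly are complements.

-1.198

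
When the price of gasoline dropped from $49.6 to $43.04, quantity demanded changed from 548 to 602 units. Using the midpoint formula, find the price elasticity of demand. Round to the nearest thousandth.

%Δq = (602 − 548)/[(548 + 602)/2] = 54/575 ≈ 0.0939.
%ΔP = (43.04 − 49.6)/[(49.6 + 43.04)/2] = -6.56/46.32 ≈ -0.1416.
Arc elasticity E = %Δq/%ΔP ≈ 0.0939/-0.1416 ≈ -0.663.
|E| < 1: demand is inelastic over this range.

-0.663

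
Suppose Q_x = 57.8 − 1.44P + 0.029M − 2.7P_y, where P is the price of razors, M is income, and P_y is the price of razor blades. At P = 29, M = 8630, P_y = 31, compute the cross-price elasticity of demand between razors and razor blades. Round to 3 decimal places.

At the given point, Q_x = 57.8 − 1.44(29) + 0.029(8630) − 2.7(31) = 57.8 − 41.76 + 250.27 − 83.7 = 182.61.
∂Q_x/∂P_y = −2.7, so E_xy = -2.7·(31/182.61) ≈ -0.458.
E_xy < 0: the goods are complements.

-0.458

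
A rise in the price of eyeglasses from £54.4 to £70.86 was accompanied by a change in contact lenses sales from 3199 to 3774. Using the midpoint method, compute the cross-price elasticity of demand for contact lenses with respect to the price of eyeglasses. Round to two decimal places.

0.63

%ΔQ_x = (3774 − 3199)/[(3199+3774)/2] = 575/3486.5 ≈ 0.1649.
%ΔP_y = (70.86 − 54.4)/[(54.4+70.86)/2] ≈ 0.2628.
E_xy = 0.1649/0.2628 ≈ 0.63.
E_xy > 0, so contact lenses and eyeglasses are substitutes.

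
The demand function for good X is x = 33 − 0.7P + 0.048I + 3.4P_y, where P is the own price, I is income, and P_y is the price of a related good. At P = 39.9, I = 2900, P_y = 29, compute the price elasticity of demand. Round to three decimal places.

-0.115

Substituting, x = 33 − 0.7(39.9) + 0.048(2900) + 3.4(29) = 33 − 27.93 + 139.2 + 98.6 = 242.87.
∂x/∂P = −0.7, so E_p = (−0.7)·(39.9/242.87) ≈ -0.115.
|E_p| < 1: demand is inelastic.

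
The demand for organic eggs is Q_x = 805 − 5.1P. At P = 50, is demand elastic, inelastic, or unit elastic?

inelastic

At P = 50, Q_x = 550.
dQ_x/dP = −5.1.
Point elasticity E = (dQ_x/dP)·(P/Q_x) = -5.1 × 50/550 ≈ -0.464.
|E| ≈ 0.464 < 1, so demand is inelastic.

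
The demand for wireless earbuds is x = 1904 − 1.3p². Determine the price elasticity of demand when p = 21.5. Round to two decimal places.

-0.92

At p = 21.5, x = 1303.075.
dx/dp = −2·1.3·p = −55.9.
Point elasticity E = (dx/dp)·(p/x) = -55.9 × 21.5/1303.075 ≈ -0.92.
|E| < 1, so demand is inelastic at this price.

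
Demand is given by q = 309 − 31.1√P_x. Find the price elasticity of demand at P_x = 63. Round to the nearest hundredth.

At P_x = 63, q = 62.1514.
dq/dP_x = −31.1/(2√P_x) = −31.1/(2·7.9373).
Point elasticity E = (dq/dP_x)·(P_x/q) = -1.9591 × 63/62.1514 ≈ -1.99.
|E| > 1, so demand is elastic at this price.

-1.99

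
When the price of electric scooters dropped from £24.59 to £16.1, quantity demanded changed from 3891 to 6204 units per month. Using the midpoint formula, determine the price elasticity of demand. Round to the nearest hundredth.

-1.10

%ΔQ = (6204 − 3891)/[(3891 + 6204)/2] = 2313/5047.5 ≈ 0.4582.
%Δp = (16.1 − 24.59)/[(24.59 + 16.1)/2] = -8.49/20.345 ≈ -0.4173.
Arc elasticity E = %ΔQ/%Δp ≈ 0.4582/-0.4173 ≈ -1.10.
|E| > 1: demand is elastic over this range.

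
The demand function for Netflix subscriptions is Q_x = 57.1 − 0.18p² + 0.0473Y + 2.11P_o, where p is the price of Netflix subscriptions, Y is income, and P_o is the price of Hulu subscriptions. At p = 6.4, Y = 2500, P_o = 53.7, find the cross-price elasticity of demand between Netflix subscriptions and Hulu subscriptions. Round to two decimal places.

0.40

Q_x = 57.1 − 0.18(6.4)² + 0.0473(2500) + 2.11(53.7) = 57.1 − 7.3728 + 118.25 + 113.307 = 281.2842.
∂Q_x/∂P_o = +2.11, so E_xy = 2.11·(53.7/281.2842) ≈ 0.40.
E_xy > 0: the goods are substitutes.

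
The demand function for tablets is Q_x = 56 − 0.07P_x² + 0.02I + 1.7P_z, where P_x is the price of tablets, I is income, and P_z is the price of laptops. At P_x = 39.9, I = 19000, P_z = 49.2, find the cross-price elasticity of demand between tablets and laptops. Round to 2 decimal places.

0.20

Evaluating quantity at (P_x, I, P_z) gives Q_x = 56 − 0.07(39.9)² + 0.02(19000) + 1.7(49.2) = 56 − 111.4407 + 380 + 83.64 = 408.1993.
∂Q_x/∂P_z = +1.7, so E_xy = 1.7·(49.2/408.1993) ≈ 0.20.
E_xy > 0: the goods are substitutes.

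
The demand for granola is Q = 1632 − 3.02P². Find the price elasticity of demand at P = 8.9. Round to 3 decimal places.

At P = 8.9, Q = 1392.7858.
dQ/dP = −2·3.02·P = −53.756.
Point elasticity E = (dQ/dP)·(P/Q) = -53.756 × 8.9/1392.7858 ≈ -0.344.
|E| < 1, so demand is inelastic at this price.

-0.344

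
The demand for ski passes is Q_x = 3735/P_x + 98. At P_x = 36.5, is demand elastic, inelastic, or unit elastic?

At P_x = 36.5, Q_x = 200.3288.
dQ_x/dP_x = −3735/P_x² = −2.8035.
Point elasticity E = (dQ_x/dP_x)·(P_x/Q_x) = -2.8035 × 36.5/200.3288 ≈ -0.511.
|E| ≈ 0.511 < 1, so demand is inelastic.

inelastic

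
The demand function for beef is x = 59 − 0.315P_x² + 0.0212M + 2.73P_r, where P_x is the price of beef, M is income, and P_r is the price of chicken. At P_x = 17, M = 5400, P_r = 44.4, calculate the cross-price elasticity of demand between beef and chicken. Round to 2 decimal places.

First evaluate x: 59 − 0.315(17)² + 0.0212(5400) + 2.73(44.4) = 59 − 91.035 + 114.48 + 121.212 = 203.657.
∂x/∂P_r = +2.73, so E_xy = 2.73·(44.4/203.657) ≈ 0.60.
E_xy > 0: the goods are substitutes.

0.60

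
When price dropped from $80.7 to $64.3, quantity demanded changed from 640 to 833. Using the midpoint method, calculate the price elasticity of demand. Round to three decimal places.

-1.158

%Δq = (833 − 640)/[(640 + 833)/2] = 193/736.5 ≈ 0.2621.
%ΔP = (64.3 − 80.7)/[(80.7 + 64.3)/2] = -16.4/72.5 ≈ -0.2262.
Arc elasticity E = %Δq/%ΔP ≈ 0.2621/-0.2262 ≈ -1.158.
|E| > 1: demand is elastic over this range.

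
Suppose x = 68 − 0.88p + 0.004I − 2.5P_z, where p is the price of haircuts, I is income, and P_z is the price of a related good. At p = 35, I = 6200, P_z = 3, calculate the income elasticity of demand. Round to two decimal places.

0.46

At the given point, x = 68 − 0.88(35) + 0.004(6200) − 2.5(3) = 68 − 30.8 + 24.8 − 7.5 = 54.5.
∂x/∂I = +0.004, so E_I = 0.004·(6200/54.5) ≈ 0.46.
E_I ∈ (0,1): normal good (necessity).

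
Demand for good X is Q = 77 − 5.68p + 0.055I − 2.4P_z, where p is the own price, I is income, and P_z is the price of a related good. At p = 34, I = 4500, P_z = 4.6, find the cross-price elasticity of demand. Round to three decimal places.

-0.092

Evaluating quantity at (p, I, P_z) gives Q = 77 − 5.68(34) + 0.055(4500) − 2.4(4.6) = 77 − 193.12 + 247.5 − 11.04 = 120.34.
∂Q/∂P_z = −2.4, so E_xy = -2.4·(4.6/120.34) ≈ -0.092.
E_xy < 0: the goods are complements.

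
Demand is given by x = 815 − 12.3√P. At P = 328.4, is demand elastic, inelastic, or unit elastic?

At P = 328.4, x = 592.1017.
dx/dP = −12.3/(2√P) = −12.3/(2·18.1218).
Point elasticity E = (dx/dP)·(P/x) = -0.3394 × 328.4/592.1017 ≈ -0.188.
|E| ≈ 0.188 < 1, so demand is inelastic.

inelastic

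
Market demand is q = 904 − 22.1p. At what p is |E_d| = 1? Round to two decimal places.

For linear demand q = a − bp, E = −bp/(a − bp). |E| = 1 ⇒ bp = a − bp ⇒ p = a/(2b).
p = 904/(2·22.1) ≈ 20.45.

20.45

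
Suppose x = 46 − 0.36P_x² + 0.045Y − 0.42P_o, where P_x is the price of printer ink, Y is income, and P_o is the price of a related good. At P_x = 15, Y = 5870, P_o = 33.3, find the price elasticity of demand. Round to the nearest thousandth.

x = 46 − 0.36(15)² + 0.045(5870) − 0.42(33.3) = 46 − 81 + 264.15 − 13.986 = 215.164.
∂x/∂P_x = −2·0.36·P_x = -10.8, so E_p = -10.8·(15/215.164) ≈ -0.753.
|E_p| < 1: demand is inelastic.

-0.753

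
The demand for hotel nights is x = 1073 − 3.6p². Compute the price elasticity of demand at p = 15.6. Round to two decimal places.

At p = 15.6, x = 196.904.
dx/dp = −2·3.6·p = −112.32.
Point elasticity E = (dx/dp)·(p/x) = -112.32 × 15.6/196.904 ≈ -8.90.
|E| > 1, so demand is elastic at this price.

-8.90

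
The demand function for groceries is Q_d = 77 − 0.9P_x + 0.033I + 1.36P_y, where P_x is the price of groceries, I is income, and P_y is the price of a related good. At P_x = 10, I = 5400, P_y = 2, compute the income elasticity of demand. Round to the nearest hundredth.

0.72

First evaluate Q_d: 77 − 0.9(10) + 0.033(5400) + 1.36(2) = 77 − 9 + 178.2 + 2.72 = 248.92.
∂Q_d/∂I = +0.033, so E_I = 0.033·(5400/248.92) ≈ 0.72.
E_I ∈ (0,1): normal good (necessity).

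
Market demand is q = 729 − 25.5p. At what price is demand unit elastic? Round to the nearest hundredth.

For linear demand q = a − bp, E = −bp/(a − bp). |E| = 1 ⇒ bp = a − bp ⇒ p = a/(2b).
p = 729/(2·25.5) ≈ 14.29.

14.29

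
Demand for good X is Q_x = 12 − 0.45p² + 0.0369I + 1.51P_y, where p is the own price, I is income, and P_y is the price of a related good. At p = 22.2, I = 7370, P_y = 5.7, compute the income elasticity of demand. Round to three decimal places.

Substituting, Q_x = 12 − 0.45(22.2)² + 0.0369(7370) + 1.51(5.7) = 12 − 221.778 + 271.953 + 8.607 = 70.782.
∂Q_x/∂I = +0.0369, so E_I = 0.0369·(7370/70.782) ≈ 3.842.
E_I > 1: normal good (luxury).

3.842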